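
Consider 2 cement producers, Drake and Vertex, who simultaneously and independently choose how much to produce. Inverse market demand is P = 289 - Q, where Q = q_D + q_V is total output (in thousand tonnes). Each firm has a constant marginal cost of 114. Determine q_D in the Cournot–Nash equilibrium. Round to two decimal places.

A representative firm's profit is π_i = q_i(289 - Q) - 114q_i.
First-order condition (treating rivals' output as given): 175 - 2q_i - q_j = 0.
With identical firms every q_j equals q_i, so q_j = q_i and 175 = 3q_i, giving q_i = 175/3.

58.33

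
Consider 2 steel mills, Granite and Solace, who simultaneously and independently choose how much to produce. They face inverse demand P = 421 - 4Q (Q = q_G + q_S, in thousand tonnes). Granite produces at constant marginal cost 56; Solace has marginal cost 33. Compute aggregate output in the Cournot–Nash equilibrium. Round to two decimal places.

62.75

Granite's profit: π_G = (421 - 4Q)q_G - (56q_G). Setting ∂π_G/∂q_G = 0: 365 - 8q_G - 4(q_S) = 0.
Solace's profit: π_S = (421 - 4Q)q_S - (33q_S). Setting ∂π_S/∂q_S = 0: 388 - 8q_S - 4(q_G) = 0.
Rearranging gives the reaction functions q_G = (365 - 4q_S)/8 and q_S = (388 - 4q_G)/8.
Solving the pair: q_G = 57/2, q_S = 137/4.
Total output Q = 57/2 + 137/4 = 251/4.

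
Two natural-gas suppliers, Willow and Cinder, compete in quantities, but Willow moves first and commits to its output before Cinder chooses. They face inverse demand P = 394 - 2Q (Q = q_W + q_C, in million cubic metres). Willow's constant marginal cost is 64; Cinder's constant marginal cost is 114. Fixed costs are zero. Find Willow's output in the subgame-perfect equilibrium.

Solve by backward induction. Given q_W, the follower Cinder maximises π_C = (394 - 2q_W - 2q_C)q_C - 114q_C.
Setting the follower's marginal profit to zero, 280 - 2q_W - 4q_C = 0, i.e. q_C = (280 - 2q_W)/4.
The leader anticipates this reaction. Substituting into P = 394 - 2Q gives P = 254 - q_W, so π_W = (254 - q_W)q_W - 64q_W.
The leader's first-order condition 190 - 2q_W = 0 yields q_W = 95.
Then q_C = (280 - 2·95)/4 = 45/2.

95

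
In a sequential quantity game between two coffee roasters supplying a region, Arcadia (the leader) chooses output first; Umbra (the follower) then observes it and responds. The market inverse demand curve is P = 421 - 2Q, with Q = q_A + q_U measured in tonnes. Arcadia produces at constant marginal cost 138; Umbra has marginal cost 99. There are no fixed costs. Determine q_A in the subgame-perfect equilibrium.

Solve by backward induction. Given q_A, the follower Umbra maximises π_U = (421 - 2q_A - 2q_U)q_U - 99q_U.
∂π_U/∂q_U = 322 - 2q_A - 4q_U = 0 gives the reaction function q_U = (322 - 2q_A)/4.
Arcadia substitutes q_U(q_A) into its own profit: π_A = q_A(421 - 2q_A - (322 - 2q_A)/2) - 138q_A = (260 - q_A)q_A - 138q_A.
Leader FOC: 122 - 2q_A = 0, so q_A = 61.
Then q_U = (322 - 2·61)/4 = 50.

61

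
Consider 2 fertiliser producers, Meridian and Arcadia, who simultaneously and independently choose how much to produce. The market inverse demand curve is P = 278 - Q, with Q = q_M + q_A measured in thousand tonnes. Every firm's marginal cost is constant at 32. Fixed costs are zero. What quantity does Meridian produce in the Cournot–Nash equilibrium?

A representative firm's profit is π_i = q_i(278 - Q) - 32q_i.
Setting ∂π_i/∂q_i = 0 with rivals' quantities fixed: 246 - 2q_i - q_j = 0.
By symmetry each firm produces the same amount; substituting q_j = q_i yields q_i = 246/3 = 82.

82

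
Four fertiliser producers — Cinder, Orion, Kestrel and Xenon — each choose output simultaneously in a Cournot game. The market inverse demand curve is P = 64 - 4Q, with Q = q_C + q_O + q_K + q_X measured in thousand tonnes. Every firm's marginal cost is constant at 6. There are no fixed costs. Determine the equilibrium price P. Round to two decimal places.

17.60

A representative firm's profit is π_i = q_i(64 - 4Q) - 6q_i.
First-order condition (treating rivals' output as given): 58 - 8q_i - 4·Σ_{j≠i} q_j = 0.
With identical firms every q_j equals q_i, so Σ_{j≠i} q_j = 3q_i and 58 = 20q_i, giving q_i = 29/10.
Total output Q = 58/5, so price P = 64 - 4·(58/5) = 88/5.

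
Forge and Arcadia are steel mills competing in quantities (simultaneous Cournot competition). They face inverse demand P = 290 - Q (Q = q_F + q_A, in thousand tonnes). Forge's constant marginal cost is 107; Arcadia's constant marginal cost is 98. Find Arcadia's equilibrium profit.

Forge's profit: π_F = (290 - Q)q_F - (107q_F). Setting ∂π_F/∂q_F = 0: 183 - 2q_F - (q_A) = 0.
Arcadia's profit: π_A = (290 - Q)q_A - (98q_A). Setting ∂π_A/∂q_A = 0: 192 - 2q_A - (q_F) = 0.
Best responses: q_F = (183 - q_A)/2, q_A = (192 - q_F)/2.
Substituting one into the other gives q_F = 58 and q_A = 67.
Price P = 290 - 125 = 165.
Arcadia's profit: (165 - 98)·67 = 4489.

4489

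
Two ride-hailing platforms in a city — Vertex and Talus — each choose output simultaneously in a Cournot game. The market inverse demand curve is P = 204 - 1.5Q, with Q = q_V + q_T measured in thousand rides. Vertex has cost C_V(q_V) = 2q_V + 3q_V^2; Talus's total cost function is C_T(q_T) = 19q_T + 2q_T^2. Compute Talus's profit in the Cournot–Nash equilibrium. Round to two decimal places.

Vertex's profit: π_V = (204 - 1.5Q)q_V - (2q_V + 3q_V²). Setting ∂π_V/∂q_V = 0: 202 - 9q_V - (3/2)(q_T) = 0.
Talus's profit: π_T = (204 - 1.5Q)q_T - (19q_T + 2q_T²). Setting ∂π_T/∂q_T = 0: 185 - 7q_T - (3/2)(q_V) = 0.
So q_V = (202 - (3/2)q_T)/9 and q_T = (185 - (3/2)q_V)/7.
Solving the pair: q_V = 18.7078, q_T = 1816/81.
Price P = 204 - (3/2)·41.1276 = 142.3086.
Talus's profit: 142.3086·(1816/81) - 19·(1816/81) - 2(1816/81)² = 1759.2586.

1759.26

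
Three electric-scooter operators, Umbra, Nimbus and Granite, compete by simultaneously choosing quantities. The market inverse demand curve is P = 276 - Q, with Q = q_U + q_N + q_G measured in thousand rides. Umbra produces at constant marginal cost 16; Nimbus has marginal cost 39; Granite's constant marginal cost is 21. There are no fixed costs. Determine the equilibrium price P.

Umbra's profit: π_U = (276 - Q)q_U - (16q_U). Setting ∂π_U/∂q_U = 0: 260 - 2q_U - (q_N + q_G) = 0.
Nimbus's first-order condition: 237 - 2q_N - (q_U + q_G) = 0.
Granite's first-order condition: 255 - 2q_G - (q_U + q_N) = 0.
Adding the 3 first-order conditions: 752 − 4Q = 0, so Q = 188.
Back-substituting: q_U = (260 − 188) = 72, q_N = (237 − 188) = 49, q_G = (255 − 188) = 67.
Total output Q = 188, so price P = 276 - 188 = 88.

88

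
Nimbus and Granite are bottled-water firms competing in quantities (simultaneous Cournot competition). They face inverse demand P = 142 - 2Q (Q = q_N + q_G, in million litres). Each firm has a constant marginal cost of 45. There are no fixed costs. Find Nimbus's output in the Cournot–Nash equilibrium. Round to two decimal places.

A representative firm's profit is π_i = q_i(142 - 2Q) - 45q_i.
First-order condition (treating rivals' output as given): 97 - 4q_i - 2q_j = 0.
By symmetry each firm produces the same amount; substituting q_j = q_i yields q_i = 97/6.

16.17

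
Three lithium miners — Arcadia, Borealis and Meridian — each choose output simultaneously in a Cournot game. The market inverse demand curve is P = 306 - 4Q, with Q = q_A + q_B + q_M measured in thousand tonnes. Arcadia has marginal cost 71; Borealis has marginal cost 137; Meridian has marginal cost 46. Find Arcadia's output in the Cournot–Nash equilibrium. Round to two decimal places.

17.25

Arcadia's profit: π_A = (306 - 4Q)q_A - (71q_A). Setting ∂π_A/∂q_A = 0: 235 - 8q_A - 4(q_B + q_M) = 0.
Borealis's first-order condition: 169 - 8q_B - 4(q_A + q_M) = 0.
Meridian's first-order condition: 260 - 8q_M - 4(q_A + q_B) = 0.
Adding the 3 conditions: 664 − 8Q − 8Q = 0, i.e. Q = 83/2.
Back-substituting: q_A = (235 − 166)/4 = 69/4, q_B = (169 − 166)/4 = 3/4, q_M = (260 − 166)/4 = 47/2.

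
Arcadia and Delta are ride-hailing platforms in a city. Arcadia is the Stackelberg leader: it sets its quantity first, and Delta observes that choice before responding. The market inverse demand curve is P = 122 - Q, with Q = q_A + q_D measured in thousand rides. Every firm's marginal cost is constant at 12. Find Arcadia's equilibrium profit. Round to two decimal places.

The follower Delta best-responds to any q_A: π_D = (122 - Q)q_D - 12q_D.
∂π_D/∂q_D = 110 - q_A - 2q_D = 0 gives the reaction function q_D = (110 - q_A)/2.
Arcadia substitutes q_D(q_A) into its own profit: π_A = q_A(122 - q_A - (110 - q_A)/2) - 12q_A = (67 - (1/2)q_A)q_A - 12q_A.
Leader FOC: 55 - q_A = 0, so q_A = 55.
Then q_D = (110 - 55)/2 = 55/2.
Price P = 122 - 165/2 = 79/2.
Arcadia's profit: (79/2 - 12)·55 = 1512.5000.

1512.50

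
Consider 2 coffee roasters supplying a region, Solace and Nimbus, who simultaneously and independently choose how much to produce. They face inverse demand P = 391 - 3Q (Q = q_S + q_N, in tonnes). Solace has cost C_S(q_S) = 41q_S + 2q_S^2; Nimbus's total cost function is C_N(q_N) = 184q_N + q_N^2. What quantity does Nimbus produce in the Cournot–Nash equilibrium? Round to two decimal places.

Solace's profit: π_S = (391 - 3Q)q_S - (41q_S + 2q_S²). Setting ∂π_S/∂q_S = 0: 350 - 10q_S - 3(q_N) = 0.
Nimbus's profit: π_N = (391 - 3Q)q_N - (184q_N + q_N²). Setting ∂π_N/∂q_N = 0: 207 - 8q_N - 3(q_S) = 0.
So q_S = (350 - 3q_N)/10 and q_N = (207 - 3q_S)/8.
Solving the pair: q_S = 30.6901, q_N = 1020/71.

14.37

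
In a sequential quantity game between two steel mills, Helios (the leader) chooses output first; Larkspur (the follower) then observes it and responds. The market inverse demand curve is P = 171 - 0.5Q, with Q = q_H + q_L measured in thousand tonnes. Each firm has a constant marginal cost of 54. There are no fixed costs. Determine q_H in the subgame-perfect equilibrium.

117

Solve by backward induction. Given q_H, the follower Larkspur maximises π_L = (171 - (1/2)q_H - (1/2)q_L)q_L - 54q_L.
Setting the follower's marginal profit to zero, 117 - (1/2)q_H - q_L = 0, i.e. q_L = (117 - (1/2)q_H).
Helios substitutes q_L(q_H) into its own profit: π_H = q_H(171 - (1/2)q_H - (117 - (1/2)q_H)/2) - 54q_H = (225/2 - (1/4)q_H)q_H - 54q_H.
The leader's first-order condition 117/2 - (1/2)q_H = 0 yields q_H = 117.
Then q_L = (117 - (1/2)·117) = 117/2.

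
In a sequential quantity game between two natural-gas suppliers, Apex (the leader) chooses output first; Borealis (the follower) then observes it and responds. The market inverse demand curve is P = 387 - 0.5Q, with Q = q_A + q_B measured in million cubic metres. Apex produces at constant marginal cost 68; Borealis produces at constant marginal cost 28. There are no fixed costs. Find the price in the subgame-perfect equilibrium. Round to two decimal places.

Solve by backward induction. Given q_A, the follower Borealis maximises π_B = (387 - (1/2)q_A - (1/2)q_B)q_B - 28q_B.
Follower FOC: 359 - (1/2)q_A - q_B = 0, so q_B(q_A) = (359 - (1/2)q_A).
Apex substitutes q_B(q_A) into its own profit: π_A = q_A(387 - (1/2)q_A - (359 - (1/2)q_A)/2) - 68q_A = (415/2 - (1/4)q_A)q_A - 68q_A.
The leader's first-order condition 279/2 - (1/2)q_A = 0 yields q_A = 279.
Then q_B = (359 - (1/2)·279) = 439/2.
Total output Q = 997/2, so price P = 387 - (1/2)·(997/2) = 551/4.

137.75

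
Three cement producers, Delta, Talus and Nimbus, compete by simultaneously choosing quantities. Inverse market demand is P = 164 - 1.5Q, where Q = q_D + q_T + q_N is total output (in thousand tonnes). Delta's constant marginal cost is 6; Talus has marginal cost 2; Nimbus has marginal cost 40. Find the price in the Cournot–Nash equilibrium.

53

Delta's profit: π_D = (164 - 1.5Q)q_D - (6q_D). Setting ∂π_D/∂q_D = 0: 158 - 3q_D - (3/2)(q_T + q_N) = 0.
Talus's first-order condition: 162 - 3q_T - (3/2)(q_D + q_N) = 0.
Nimbus's first-order condition: 124 - 3q_N - (3/2)(q_D + q_T) = 0.
Summing all 3 equations gives 444 − 6Q = 0, hence Q = 74.
Back-substituting: q_D = (158 − 111)/(3/2) = 94/3, q_T = (162 − 111)/(3/2) = 34, q_N = (124 − 111)/(3/2) = 26/3.
Total output Q = 74, so price P = 164 - (3/2)·74 = 53.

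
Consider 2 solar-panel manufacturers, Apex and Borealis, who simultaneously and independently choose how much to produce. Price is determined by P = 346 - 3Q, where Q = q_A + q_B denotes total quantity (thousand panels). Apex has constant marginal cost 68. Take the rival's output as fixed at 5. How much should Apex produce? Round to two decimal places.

With the rival's output fixed at 5, Apex's profit is π_A = (346 - 3·5 - 3q_A)q_A - (68q_A) = (331 - 3q_A)q_A - (68q_A).
∂π_A/∂q_A = 263 - 6q_A = 0, so q_A = 263/6.

43.83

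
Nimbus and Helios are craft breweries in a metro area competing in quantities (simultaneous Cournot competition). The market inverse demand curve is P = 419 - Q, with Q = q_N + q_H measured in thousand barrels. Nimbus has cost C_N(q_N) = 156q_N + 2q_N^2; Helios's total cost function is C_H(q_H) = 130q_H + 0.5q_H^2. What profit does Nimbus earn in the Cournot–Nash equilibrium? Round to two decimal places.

2595.16

Nimbus's profit: π_N = (419 - Q)q_N - (156q_N + 2q_N²). Setting ∂π_N/∂q_N = 0: 263 - 6q_N - (q_H) = 0.
Helios's profit: π_H = (419 - Q)q_H - (130q_H + (1/2)q_H²). Setting ∂π_H/∂q_H = 0: 289 - 3q_H - (q_N) = 0.
Rearranging gives the reaction functions q_N = (263 - q_H)/6 and q_H = (289 - q_N)/3.
Solving the pair: q_N = 500/17, q_H = 1471/17.
Price P = 419 - 1971/17 = 303.0588.
Nimbus's profit: 303.0588·(500/17) - 156·(500/17) - 2(500/17)² = 2595.1557.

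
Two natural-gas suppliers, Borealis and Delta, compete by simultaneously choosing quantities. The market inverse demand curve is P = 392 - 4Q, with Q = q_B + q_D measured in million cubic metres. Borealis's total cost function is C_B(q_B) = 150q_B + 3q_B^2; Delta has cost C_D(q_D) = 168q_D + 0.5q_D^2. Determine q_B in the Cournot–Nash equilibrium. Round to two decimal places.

Borealis's profit: π_B = (392 - 4Q)q_B - (150q_B + 3q_B²). Setting ∂π_B/∂q_B = 0: 242 - 14q_B - 4(q_D) = 0.
Delta's profit: π_D = (392 - 4Q)q_D - (168q_D + (1/2)q_D²). Setting ∂π_D/∂q_D = 0: 224 - 9q_D - 4(q_B) = 0.
Best responses: q_B = (242 - 4q_D)/14, q_D = (224 - 4q_B)/9.
Solving the pair: q_B = 641/55, q_D = 1084/55.

11.65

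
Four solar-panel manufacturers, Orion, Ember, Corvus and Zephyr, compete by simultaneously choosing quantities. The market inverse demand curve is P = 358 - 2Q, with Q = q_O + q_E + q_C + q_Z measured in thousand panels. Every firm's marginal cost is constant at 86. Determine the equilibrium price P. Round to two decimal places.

Each firm earns π_i = (358 - 2Q)q_i - 86q_i.
First-order condition (treating rivals' output as given): 272 - 4q_i - 2·Σ_{j≠i} q_j = 0.
By symmetry each firm produces the same amount; substituting Σ_{j≠i} q_j = 3q_i yields q_i = 272/10 = 136/5.
Total output Q = 544/5, so price P = 358 - 2·(544/5) = 702/5.

140.40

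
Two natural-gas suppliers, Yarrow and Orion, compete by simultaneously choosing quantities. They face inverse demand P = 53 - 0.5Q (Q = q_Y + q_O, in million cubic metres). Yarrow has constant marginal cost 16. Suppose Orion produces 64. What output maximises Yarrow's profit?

5

With the rival's output fixed at 64, Yarrow's profit is π_Y = (53 - (1/2)·64 - (1/2)q_Y)q_Y - (16q_Y) = (21 - (1/2)q_Y)q_Y - (16q_Y).
∂π_Y/∂q_Y = 5 - q_Y = 0, so q_Y = 5.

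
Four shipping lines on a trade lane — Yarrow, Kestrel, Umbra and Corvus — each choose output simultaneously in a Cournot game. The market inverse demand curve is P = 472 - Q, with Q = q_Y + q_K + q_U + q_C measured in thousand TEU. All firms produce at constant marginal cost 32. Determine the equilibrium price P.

Each firm earns π_i = (472 - Q)q_i - 32q_i.
First-order condition (treating rivals' output as given): 440 - 2q_i - Σ_{j≠i} q_j = 0.
By symmetry each firm produces the same amount; substituting Σ_{j≠i} q_j = 3q_i yields q_i = 440/5 = 88.
Total output Q = 352, so price P = 472 - 352 = 120.

120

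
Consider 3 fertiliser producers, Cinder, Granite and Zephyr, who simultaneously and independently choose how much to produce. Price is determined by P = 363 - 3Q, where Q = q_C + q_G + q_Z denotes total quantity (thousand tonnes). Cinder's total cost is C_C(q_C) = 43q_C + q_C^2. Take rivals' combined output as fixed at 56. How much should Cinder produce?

19

With rivals' combined output fixed at 56, Cinder's profit is π_C = (363 - 3·56 - 3q_C)q_C - (43q_C + q_C²) = (195 - 3q_C)q_C - (43q_C + q_C²).
∂π_C/∂q_C = 152 - 8q_C = 0, so q_C = 19.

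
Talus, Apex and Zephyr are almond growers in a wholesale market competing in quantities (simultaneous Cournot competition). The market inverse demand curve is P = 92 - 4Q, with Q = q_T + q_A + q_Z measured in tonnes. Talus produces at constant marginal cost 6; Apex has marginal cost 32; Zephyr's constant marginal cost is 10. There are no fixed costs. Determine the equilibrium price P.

35

Talus's profit: π_T = (92 - 4Q)q_T - (6q_T). Setting ∂π_T/∂q_T = 0: 86 - 8q_T - 4(q_A + q_Z) = 0.
Apex's profit: π_A = (92 - 4Q)q_A - (32q_A). Setting ∂π_A/∂q_A = 0: 60 - 8q_A - 4(q_T + q_Z) = 0.
Zephyr's profit: π_Z = (92 - 4Q)q_Z - (10q_Z). Setting ∂π_Z/∂q_Z = 0: 82 - 8q_Z - 4(q_T + q_A) = 0.
Summing all 3 equations gives 228 − 16Q = 0, hence Q = 57/4.
Back-substituting: q_T = (86 − 57)/4 = 29/4, q_A = (60 − 57)/4 = 3/4, q_Z = (82 − 57)/4 = 25/4.
Total output Q = 57/4, so price P = 92 - 4·(57/4) = 35.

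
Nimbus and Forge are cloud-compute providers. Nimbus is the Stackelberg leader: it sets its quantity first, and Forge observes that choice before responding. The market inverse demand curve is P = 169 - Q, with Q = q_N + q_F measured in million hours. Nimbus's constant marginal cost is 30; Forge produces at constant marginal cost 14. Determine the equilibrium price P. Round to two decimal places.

60.75

The follower Forge best-responds to any q_N: π_F = (169 - Q)q_F - 14q_F.
∂π_F/∂q_F = 155 - q_N - 2q_F = 0 gives the reaction function q_F = (155 - q_N)/2.
Nimbus substitutes q_F(q_N) into its own profit: π_N = q_N(169 - q_N - (155 - q_N)/2) - 30q_N = (183/2 - (1/2)q_N)q_N - 30q_N.
The leader's first-order condition 123/2 - q_N = 0 yields q_N = 123/2.
Then q_F = (155 - 123/2)/2 = 187/4.
Total output Q = 433/4, so price P = 169 - 433/4 = 243/4.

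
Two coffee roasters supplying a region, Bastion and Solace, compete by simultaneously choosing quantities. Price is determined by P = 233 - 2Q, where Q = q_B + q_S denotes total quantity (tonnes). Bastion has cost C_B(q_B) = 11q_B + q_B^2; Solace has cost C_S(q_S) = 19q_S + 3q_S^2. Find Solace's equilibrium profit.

Bastion's profit: π_B = (233 - 2Q)q_B - (11q_B + q_B²). Setting ∂π_B/∂q_B = 0: 222 - 6q_B - 2(q_S) = 0.
Solace's profit: π_S = (233 - 2Q)q_S - (19q_S + 3q_S²). Setting ∂π_S/∂q_S = 0: 214 - 10q_S - 2(q_B) = 0.
Best responses: q_B = (222 - 2q_S)/6, q_S = (214 - 2q_B)/10.
Substituting one into the other gives q_B = 32 and q_S = 15.
Price P = 233 - 2·47 = 139.
Solace's profit: 139·15 - 19·15 - 3·15² = 1125.

1125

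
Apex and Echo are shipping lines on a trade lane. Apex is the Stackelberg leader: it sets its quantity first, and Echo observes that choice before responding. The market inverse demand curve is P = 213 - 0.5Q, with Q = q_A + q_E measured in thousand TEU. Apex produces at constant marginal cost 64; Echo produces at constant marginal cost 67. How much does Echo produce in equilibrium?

Solve by backward induction. Given q_A, the follower Echo maximises π_E = (213 - (1/2)q_A - (1/2)q_E)q_E - 67q_E.
Follower FOC: 146 - (1/2)q_A - q_E = 0, so q_E(q_A) = (146 - (1/2)q_A).
Apex substitutes q_E(q_A) into its own profit: π_A = q_A(213 - (1/2)q_A - (146 - (1/2)q_A)/2) - 64q_A = (140 - (1/4)q_A)q_A - 64q_A.
The leader's first-order condition 76 - (1/2)q_A = 0 yields q_A = 152.
Then q_E = (146 - (1/2)·152) = 70.

70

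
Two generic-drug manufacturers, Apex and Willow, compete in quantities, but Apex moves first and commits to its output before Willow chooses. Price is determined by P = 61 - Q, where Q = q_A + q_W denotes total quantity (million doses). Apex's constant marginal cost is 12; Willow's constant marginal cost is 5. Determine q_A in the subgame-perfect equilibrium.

21

Solve by backward induction. Given q_A, the follower Willow maximises π_W = (61 - q_A - q_W)q_W - 5q_W.
Setting the follower's marginal profit to zero, 56 - q_A - 2q_W = 0, i.e. q_W = (56 - q_A)/2.
Apex substitutes q_W(q_A) into its own profit: π_A = q_A(61 - q_A - (56 - q_A)/2) - 12q_A = (33 - (1/2)q_A)q_A - 12q_A.
Maximising: ∂π_A/∂q_A = 21 - q_A = 0, giving q_A = 21.
Then q_W = (56 - 21)/2 = 35/2.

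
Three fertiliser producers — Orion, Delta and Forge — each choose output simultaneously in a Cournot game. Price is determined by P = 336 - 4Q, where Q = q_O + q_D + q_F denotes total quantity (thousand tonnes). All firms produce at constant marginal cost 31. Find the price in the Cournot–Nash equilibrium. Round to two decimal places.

107.25

A representative firm's profit is π_i = q_i(336 - 4Q) - 31q_i.
Setting ∂π_i/∂q_i = 0 with rivals' quantities fixed: 305 - 8q_i - 4·Σ_{j≠i} q_j = 0.
With identical firms every q_j equals q_i, so Σ_{j≠i} q_j = 2q_i and 305 = 16q_i, giving q_i = 305/16.
Total output Q = 915/16, so price P = 336 - 4·(915/16) = 429/4.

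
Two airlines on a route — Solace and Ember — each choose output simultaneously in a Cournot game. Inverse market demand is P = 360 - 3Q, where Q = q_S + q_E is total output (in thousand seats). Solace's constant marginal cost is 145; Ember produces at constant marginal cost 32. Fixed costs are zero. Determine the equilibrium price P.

179

Solace's profit: π_S = (360 - 3Q)q_S - (145q_S). Setting ∂π_S/∂q_S = 0: 215 - 6q_S - 3(q_E) = 0.
Ember's profit: π_E = (360 - 3Q)q_E - (32q_E). Setting ∂π_E/∂q_E = 0: 328 - 6q_E - 3(q_S) = 0.
So q_S = (215 - 3q_E)/6 and q_E = (328 - 3q_S)/6.
Solving the pair: q_S = 34/3, q_E = 49.
Total output Q = 181/3, so price P = 360 - 3·(181/3) = 179.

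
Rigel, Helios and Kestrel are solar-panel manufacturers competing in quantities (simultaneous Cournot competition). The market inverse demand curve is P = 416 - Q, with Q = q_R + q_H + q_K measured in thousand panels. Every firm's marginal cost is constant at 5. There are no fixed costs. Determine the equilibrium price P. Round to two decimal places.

107.75

Each firm earns π_i = (416 - Q)q_i - 5q_i.
First-order condition (treating rivals' output as given): 411 - 2q_i - Σ_{j≠i} q_j = 0.
By symmetry each firm produces the same amount; substituting Σ_{j≠i} q_j = 2q_i yields q_i = 411/4.
Total output Q = 1233/4, so price P = 416 - 1233/4 = 431/4.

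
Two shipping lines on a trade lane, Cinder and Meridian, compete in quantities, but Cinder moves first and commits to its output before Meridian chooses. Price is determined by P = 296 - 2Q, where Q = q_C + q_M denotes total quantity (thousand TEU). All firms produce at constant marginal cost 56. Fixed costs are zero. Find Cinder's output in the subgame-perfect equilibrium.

Solve by backward induction. Given q_C, the follower Meridian maximises π_M = (296 - 2q_C - 2q_M)q_M - 56q_M.
Setting the follower's marginal profit to zero, 240 - 2q_C - 4q_M = 0, i.e. q_M = (240 - 2q_C)/4.
Cinder substitutes q_M(q_C) into its own profit: π_C = q_C(296 - 2q_C - (240 - 2q_C)/2) - 56q_C = (176 - q_C)q_C - 56q_C.
The leader's first-order condition 120 - 2q_C = 0 yields q_C = 60.
Then q_M = (240 - 2·60)/4 = 30.

60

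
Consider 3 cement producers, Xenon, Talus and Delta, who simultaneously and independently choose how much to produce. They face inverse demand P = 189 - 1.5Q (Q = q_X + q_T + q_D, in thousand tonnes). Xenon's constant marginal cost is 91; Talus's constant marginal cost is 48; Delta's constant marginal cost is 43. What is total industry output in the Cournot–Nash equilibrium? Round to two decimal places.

Xenon's profit: π_X = (189 - 1.5Q)q_X - (91q_X). Setting ∂π_X/∂q_X = 0: 98 - 3q_X - (3/2)(q_T + q_D) = 0.
Talus's profit: π_T = (189 - 1.5Q)q_T - (48q_T). Setting ∂π_T/∂q_T = 0: 141 - 3q_T - (3/2)(q_X + q_D) = 0.
Delta's profit: π_D = (189 - 1.5Q)q_D - (43q_D). Setting ∂π_D/∂q_D = 0: 146 - 3q_D - (3/2)(q_X + q_T) = 0.
Adding the 3 conditions: 385 − 3Q − 3Q = 0, i.e. Q = 385/6.
Back-substituting: q_X = (98 − 385/4)/(3/2) = 7/6, q_T = (141 − 385/4)/(3/2) = 179/6, q_D = (146 − 385/4)/(3/2) = 199/6.
Total output Q = 7/6 + 179/6 + 199/6 = 385/6.

64.17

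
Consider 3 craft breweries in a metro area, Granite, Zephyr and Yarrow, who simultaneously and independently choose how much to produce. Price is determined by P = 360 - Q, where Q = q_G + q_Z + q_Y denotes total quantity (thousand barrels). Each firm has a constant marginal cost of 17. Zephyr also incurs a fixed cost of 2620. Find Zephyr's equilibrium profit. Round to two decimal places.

4733.06

A representative firm's profit is π_i = q_i(360 - Q) - 17q_i.
First-order condition (treating rivals' output as given): 343 - 2q_i - Σ_{j≠i} q_j = 0.
By symmetry each firm produces the same amount; substituting Σ_{j≠i} q_j = 2q_i yields q_i = 343/4.
Price P = 360 - 1029/4 = 411/4.
Zephyr's profit: (411/4 - 17)·(343/4) - 2620 = 4733.0625.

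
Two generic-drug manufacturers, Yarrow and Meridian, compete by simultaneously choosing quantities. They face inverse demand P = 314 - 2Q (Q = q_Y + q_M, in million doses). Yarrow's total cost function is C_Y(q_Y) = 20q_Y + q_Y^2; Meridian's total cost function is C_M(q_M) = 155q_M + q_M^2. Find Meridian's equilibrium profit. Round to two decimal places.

392.45

Yarrow's profit: π_Y = (314 - 2Q)q_Y - (20q_Y + q_Y²). Setting ∂π_Y/∂q_Y = 0: 294 - 6q_Y - 2(q_M) = 0.
Meridian's first-order condition: 159 - 6q_M - 2(q_Y) = 0.
So q_Y = (294 - 2q_M)/6 and q_M = (159 - 2q_Y)/6.
Solving the pair: q_Y = 723/16, q_M = 183/16.
Price P = 314 - 2·(453/8) = 803/4.
Meridian's profit: (803/4)·(183/16) - 155·(183/16) - (183/16)² = 392.4492.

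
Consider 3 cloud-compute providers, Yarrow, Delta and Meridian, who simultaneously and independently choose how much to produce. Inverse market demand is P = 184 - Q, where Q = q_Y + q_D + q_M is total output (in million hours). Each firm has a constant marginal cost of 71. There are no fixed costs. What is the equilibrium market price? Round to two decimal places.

A representative firm's profit is π_i = q_i(184 - Q) - 71q_i.
First-order condition (treating rivals' output as given): 113 - 2q_i - Σ_{j≠i} q_j = 0.
With identical firms every q_j equals q_i, so Σ_{j≠i} q_j = 2q_i and 113 = 4q_i, giving q_i = 113/4.
Total output Q = 339/4, so price P = 184 - 339/4 = 397/4.

99.25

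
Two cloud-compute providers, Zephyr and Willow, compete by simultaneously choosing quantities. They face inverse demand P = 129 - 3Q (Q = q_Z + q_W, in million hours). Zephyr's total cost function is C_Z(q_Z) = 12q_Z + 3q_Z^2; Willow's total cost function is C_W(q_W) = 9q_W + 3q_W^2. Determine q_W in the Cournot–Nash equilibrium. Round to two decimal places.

Zephyr's profit: π_Z = (129 - 3Q)q_Z - (12q_Z + 3q_Z²). Setting ∂π_Z/∂q_Z = 0: 117 - 12q_Z - 3(q_W) = 0.
Willow's profit: π_W = (129 - 3Q)q_W - (9q_W + 3q_W²). Setting ∂π_W/∂q_W = 0: 120 - 12q_W - 3(q_Z) = 0.
Best responses: q_Z = (117 - 3q_W)/12, q_W = (120 - 3q_Z)/12.
Substituting one into the other gives q_Z = 116/15 and q_W = 121/15.

8.07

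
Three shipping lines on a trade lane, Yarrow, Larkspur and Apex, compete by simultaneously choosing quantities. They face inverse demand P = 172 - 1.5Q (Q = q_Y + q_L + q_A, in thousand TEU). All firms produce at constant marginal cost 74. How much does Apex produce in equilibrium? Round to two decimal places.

16.33

A representative firm's profit is π_i = q_i(172 - 1.5Q) - 74q_i.
First-order condition (treating rivals' output as given): 98 - 3q_i - (3/2)·Σ_{j≠i} q_j = 0.
By symmetry each firm produces the same amount; substituting Σ_{j≠i} q_j = 2q_i yields q_i = 98/6 = 49/3.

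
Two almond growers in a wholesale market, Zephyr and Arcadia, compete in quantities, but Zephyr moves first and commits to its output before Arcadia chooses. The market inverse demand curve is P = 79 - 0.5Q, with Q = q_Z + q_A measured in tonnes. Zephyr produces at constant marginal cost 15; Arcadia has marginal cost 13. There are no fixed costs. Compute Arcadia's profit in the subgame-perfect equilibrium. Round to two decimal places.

The follower Arcadia best-responds to any q_Z: π_A = (79 - 0.5Q)q_A - 13q_A.
∂π_A/∂q_A = 66 - (1/2)q_Z - q_A = 0 gives the reaction function q_A = (66 - (1/2)q_Z).
The leader anticipates this reaction. Substituting into P = 79 - 0.5Q gives P = 46 - (1/4)q_Z, so π_Z = (46 - (1/4)q_Z)q_Z - 15q_Z.
Leader FOC: 31 - (1/2)q_Z = 0, so q_Z = 62.
Then q_A = (66 - (1/2)·62) = 35.
Price P = 79 - (1/2)·97 = 61/2.
Arcadia's profit: (61/2 - 13)·35 = 1225/2.

612.50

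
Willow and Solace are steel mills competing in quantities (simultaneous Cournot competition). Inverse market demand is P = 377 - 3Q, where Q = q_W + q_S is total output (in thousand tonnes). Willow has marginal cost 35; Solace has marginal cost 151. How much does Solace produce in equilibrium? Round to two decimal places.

Willow's profit: π_W = (377 - 3Q)q_W - (35q_W). Setting ∂π_W/∂q_W = 0: 342 - 6q_W - 3(q_S) = 0.
Solace's profit: π_S = (377 - 3Q)q_S - (151q_S). Setting ∂π_S/∂q_S = 0: 226 - 6q_S - 3(q_W) = 0.
So q_W = (342 - 3q_S)/6 and q_S = (226 - 3q_W)/6.
Substituting one into the other gives q_W = 458/9 and q_S = 110/9.

12.22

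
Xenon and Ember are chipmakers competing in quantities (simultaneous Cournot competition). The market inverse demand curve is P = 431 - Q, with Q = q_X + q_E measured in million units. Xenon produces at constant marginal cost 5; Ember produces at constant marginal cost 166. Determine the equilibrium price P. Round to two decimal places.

Xenon's profit: π_X = (431 - Q)q_X - (5q_X). Setting ∂π_X/∂q_X = 0: 426 - 2q_X - (q_E) = 0.
Ember's first-order condition: 265 - 2q_E - (q_X) = 0.
So q_X = (426 - q_E)/2 and q_E = (265 - q_X)/2.
Solving the pair: q_X = 587/3, q_E = 104/3.
Total output Q = 691/3, so price P = 431 - 691/3 = 602/3.

200.67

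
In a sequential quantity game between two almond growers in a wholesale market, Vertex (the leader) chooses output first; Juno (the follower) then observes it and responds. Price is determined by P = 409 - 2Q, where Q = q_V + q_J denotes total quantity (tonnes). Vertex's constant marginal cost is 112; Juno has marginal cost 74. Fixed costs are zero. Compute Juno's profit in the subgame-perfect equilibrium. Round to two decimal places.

5278.78

Solve by backward induction. Given q_V, the follower Juno maximises π_J = (409 - 2q_V - 2q_J)q_J - 74q_J.
Setting the follower's marginal profit to zero, 335 - 2q_V - 4q_J = 0, i.e. q_J = (335 - 2q_V)/4.
The leader anticipates this reaction. Substituting into P = 409 - 2Q gives P = 483/2 - q_V, so π_V = (483/2 - q_V)q_V - 112q_V.
Maximising: ∂π_V/∂q_V = 259/2 - 2q_V = 0, giving q_V = 259/4.
Then q_J = (335 - 2·(259/4))/4 = 411/8.
Price P = 409 - 2·(929/8) = 707/4.
Juno's profit: (707/4 - 74)·(411/8) = 5278.7813.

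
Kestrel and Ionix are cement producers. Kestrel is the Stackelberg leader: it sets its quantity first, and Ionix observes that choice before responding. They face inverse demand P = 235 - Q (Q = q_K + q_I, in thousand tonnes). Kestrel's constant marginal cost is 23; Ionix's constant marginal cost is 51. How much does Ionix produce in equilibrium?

Solve by backward induction. Given q_K, the follower Ionix maximises π_I = (235 - q_K - q_I)q_I - 51q_I.
∂π_I/∂q_I = 184 - q_K - 2q_I = 0 gives the reaction function q_I = (184 - q_K)/2.
Kestrel substitutes q_I(q_K) into its own profit: π_K = q_K(235 - q_K - (184 - q_K)/2) - 23q_K = (143 - (1/2)q_K)q_K - 23q_K.
Maximising: ∂π_K/∂q_K = 120 - q_K = 0, giving q_K = 120.
Then q_I = (184 - 120)/2 = 32.

32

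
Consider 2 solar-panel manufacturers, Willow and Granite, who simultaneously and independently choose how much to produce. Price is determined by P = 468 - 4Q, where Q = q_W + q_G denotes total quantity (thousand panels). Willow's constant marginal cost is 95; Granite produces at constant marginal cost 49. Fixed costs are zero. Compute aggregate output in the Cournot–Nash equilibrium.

Willow's profit: π_W = (468 - 4Q)q_W - (95q_W). Setting ∂π_W/∂q_W = 0: 373 - 8q_W - 4(q_G) = 0.
Granite's first-order condition: 419 - 8q_G - 4(q_W) = 0.
So q_W = (373 - 4q_G)/8 and q_G = (419 - 4q_W)/8.
Substituting one into the other gives q_W = 109/4 and q_G = 155/4.
Total output Q = 109/4 + 155/4 = 66.

66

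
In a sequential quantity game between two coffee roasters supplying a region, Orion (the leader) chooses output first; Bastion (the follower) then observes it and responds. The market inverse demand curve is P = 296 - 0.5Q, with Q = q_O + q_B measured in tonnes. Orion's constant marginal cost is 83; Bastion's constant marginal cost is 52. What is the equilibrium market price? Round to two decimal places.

128.50

Solve by backward induction. Given q_O, the follower Bastion maximises π_B = (296 - (1/2)q_O - (1/2)q_B)q_B - 52q_B.
Follower FOC: 244 - (1/2)q_O - q_B = 0, so q_B(q_O) = (244 - (1/2)q_O).
Orion substitutes q_B(q_O) into its own profit: π_O = q_O(296 - (1/2)q_O - (244 - (1/2)q_O)/2) - 83q_O = (174 - (1/4)q_O)q_O - 83q_O.
Leader FOC: 91 - (1/2)q_O = 0, so q_O = 182.
Then q_B = (244 - (1/2)·182) = 153.
Total output Q = 335, so price P = 296 - (1/2)·335 = 257/2.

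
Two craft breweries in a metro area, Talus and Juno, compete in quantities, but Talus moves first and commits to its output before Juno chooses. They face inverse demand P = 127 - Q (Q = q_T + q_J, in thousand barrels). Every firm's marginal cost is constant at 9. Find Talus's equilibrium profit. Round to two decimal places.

1740.50

The follower Juno best-responds to any q_T: π_J = (127 - Q)q_J - 9q_J.
Setting the follower's marginal profit to zero, 118 - q_T - 2q_J = 0, i.e. q_J = (118 - q_T)/2.
The leader anticipates this reaction. Substituting into P = 127 - Q gives P = 68 - (1/2)q_T, so π_T = (68 - (1/2)q_T)q_T - 9q_T.
The leader's first-order condition 59 - q_T = 0 yields q_T = 59.
Then q_J = (118 - 59)/2 = 59/2.
Price P = 127 - 177/2 = 77/2.
Talus's profit: (77/2 - 9)·59 = 1740.5000.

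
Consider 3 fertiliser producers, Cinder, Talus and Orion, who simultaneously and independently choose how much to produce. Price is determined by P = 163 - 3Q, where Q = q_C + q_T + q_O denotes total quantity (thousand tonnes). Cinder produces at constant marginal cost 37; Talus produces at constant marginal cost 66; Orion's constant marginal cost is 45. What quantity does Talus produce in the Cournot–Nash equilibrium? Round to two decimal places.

3.92

Cinder's profit: π_C = (163 - 3Q)q_C - (37q_C). Setting ∂π_C/∂q_C = 0: 126 - 6q_C - 3(q_T + q_O) = 0.
Talus's first-order condition: 97 - 6q_T - 3(q_C + q_O) = 0.
Orion's profit: π_O = (163 - 3Q)q_O - (45q_O). Setting ∂π_O/∂q_O = 0: 118 - 6q_O - 3(q_C + q_T) = 0.
Adding the 3 first-order conditions: 341 − 12Q = 0, so Q = 341/12.
Back-substituting: q_C = (126 − 341/4)/3 = 163/12, q_T = (97 − 341/4)/3 = 47/12, q_O = (118 − 341/4)/3 = 131/12.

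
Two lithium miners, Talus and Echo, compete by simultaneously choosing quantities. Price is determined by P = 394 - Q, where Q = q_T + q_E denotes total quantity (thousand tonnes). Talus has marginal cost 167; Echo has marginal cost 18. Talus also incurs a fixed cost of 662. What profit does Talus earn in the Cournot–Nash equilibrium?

14

Talus's profit: π_T = (394 - Q)q_T - (167q_T). Setting ∂π_T/∂q_T = 0: 227 - 2q_T - (q_E) = 0.
Echo's profit: π_E = (394 - Q)q_E - (18q_E). Setting ∂π_E/∂q_E = 0: 376 - 2q_E - (q_T) = 0.
Rearranging gives the reaction functions q_T = (227 - q_E)/2 and q_E = (376 - q_T)/2.
Substituting one into the other gives q_T = 26 and q_E = 175.
Price P = 394 - 201 = 193.
Talus's profit: (193 - 167)·26 - 662 = 14.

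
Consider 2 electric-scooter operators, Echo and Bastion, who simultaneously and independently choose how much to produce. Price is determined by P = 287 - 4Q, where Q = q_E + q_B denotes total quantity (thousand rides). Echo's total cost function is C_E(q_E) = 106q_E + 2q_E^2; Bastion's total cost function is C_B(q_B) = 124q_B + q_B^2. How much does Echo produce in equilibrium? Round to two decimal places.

Echo's profit: π_E = (287 - 4Q)q_E - (106q_E + 2q_E²). Setting ∂π_E/∂q_E = 0: 181 - 12q_E - 4(q_B) = 0.
Bastion's profit: π_B = (287 - 4Q)q_B - (124q_B + q_B²). Setting ∂π_B/∂q_B = 0: 163 - 10q_B - 4(q_E) = 0.
Best responses: q_E = (181 - 4q_B)/12, q_B = (163 - 4q_E)/10.
Solving the pair: q_E = 579/52, q_B = 154/13.

11.13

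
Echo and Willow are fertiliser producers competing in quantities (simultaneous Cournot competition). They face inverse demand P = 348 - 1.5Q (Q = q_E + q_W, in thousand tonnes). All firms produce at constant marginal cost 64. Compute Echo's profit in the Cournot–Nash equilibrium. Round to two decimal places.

A representative firm's profit is π_i = q_i(348 - 1.5Q) - 64q_i.
Setting ∂π_i/∂q_i = 0 with rivals' quantities fixed: 284 - 3q_i - (3/2)q_j = 0.
By symmetry each firm produces the same amount; substituting q_j = q_i yields q_i = 284/(9/2) = 568/9.
Price P = 348 - (3/2)·(1136/9) = 476/3.
Echo's profit: (476/3 - 64)·(568/9) = 5974.5185.

5974.52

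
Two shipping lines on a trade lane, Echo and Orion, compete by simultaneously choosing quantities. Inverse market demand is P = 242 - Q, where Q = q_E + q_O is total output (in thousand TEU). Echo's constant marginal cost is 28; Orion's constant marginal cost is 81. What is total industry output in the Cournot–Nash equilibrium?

125

Echo's profit: π_E = (242 - Q)q_E - (28q_E). Setting ∂π_E/∂q_E = 0: 214 - 2q_E - (q_O) = 0.
Orion's profit: π_O = (242 - Q)q_O - (81q_O). Setting ∂π_O/∂q_O = 0: 161 - 2q_O - (q_E) = 0.
Best responses: q_E = (214 - q_O)/2, q_O = (161 - q_E)/2.
Substituting one into the other gives q_E = 89 and q_O = 36.
Total output Q = 89 + 36 = 125.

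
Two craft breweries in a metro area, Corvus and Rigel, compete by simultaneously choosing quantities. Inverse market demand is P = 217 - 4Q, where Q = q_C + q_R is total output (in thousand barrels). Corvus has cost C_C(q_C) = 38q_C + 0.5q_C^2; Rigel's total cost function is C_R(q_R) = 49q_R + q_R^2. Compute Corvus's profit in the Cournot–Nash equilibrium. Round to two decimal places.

1027.15

Corvus's profit: π_C = (217 - 4Q)q_C - (38q_C + (1/2)q_C²). Setting ∂π_C/∂q_C = 0: 179 - 9q_C - 4(q_R) = 0.
Rigel's profit: π_R = (217 - 4Q)q_R - (49q_R + q_R²). Setting ∂π_R/∂q_R = 0: 168 - 10q_R - 4(q_C) = 0.
Best responses: q_C = (179 - 4q_R)/9, q_R = (168 - 4q_C)/10.
Substituting one into the other gives q_C = 559/37 and q_R = 398/37.
Price P = 217 - 4·(957/37) = 113.5405.
Corvus's profit: 113.5405·(559/37) - 38·(559/37) - (1/2)(559/37)² = 1027.1472.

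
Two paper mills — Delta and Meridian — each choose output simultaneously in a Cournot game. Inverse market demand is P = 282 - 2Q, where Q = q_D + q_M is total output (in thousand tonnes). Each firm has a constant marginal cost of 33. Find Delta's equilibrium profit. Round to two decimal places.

A representative firm's profit is π_i = q_i(282 - 2Q) - 33q_i.
First-order condition (treating rivals' output as given): 249 - 4q_i - 2q_j = 0.
With identical firms every q_j equals q_i, so q_j = q_i and 249 = 6q_i, giving q_i = 83/2.
Price P = 282 - 2·83 = 116.
Delta's profit: (116 - 33)·(83/2) = 3444.5000.

3444.50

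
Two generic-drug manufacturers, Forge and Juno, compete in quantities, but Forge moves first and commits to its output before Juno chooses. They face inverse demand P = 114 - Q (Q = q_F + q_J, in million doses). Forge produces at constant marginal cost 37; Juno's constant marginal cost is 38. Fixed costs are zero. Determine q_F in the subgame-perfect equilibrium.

Solve by backward induction. Given q_F, the follower Juno maximises π_J = (114 - q_F - q_J)q_J - 38q_J.
∂π_J/∂q_J = 76 - q_F - 2q_J = 0 gives the reaction function q_J = (76 - q_F)/2.
The leader anticipates this reaction. Substituting into P = 114 - Q gives P = 76 - (1/2)q_F, so π_F = (76 - (1/2)q_F)q_F - 37q_F.
Maximising: ∂π_F/∂q_F = 39 - q_F = 0, giving q_F = 39.
Then q_J = (76 - 39)/2 = 37/2.

39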